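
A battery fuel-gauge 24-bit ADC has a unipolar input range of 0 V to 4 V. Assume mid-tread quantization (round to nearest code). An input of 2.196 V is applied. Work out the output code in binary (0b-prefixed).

LSB = 4 V / 16777216 = 0.24 µV.
Input sits at 9210691.584 steps above V_low.
So the output code is 9210692.
In binary (0b-prefixed): 0b100011001000101101000100.

code 0b100011001000101101000100 (decimal 9210692)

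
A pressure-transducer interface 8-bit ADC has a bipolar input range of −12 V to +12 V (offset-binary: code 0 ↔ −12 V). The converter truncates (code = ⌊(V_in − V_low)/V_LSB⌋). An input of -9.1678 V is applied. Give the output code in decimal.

code 30

LSB = 24 V / 256 = 93.750 mV.
Input sits at 30.210 steps above V_low.
Floor → code 30.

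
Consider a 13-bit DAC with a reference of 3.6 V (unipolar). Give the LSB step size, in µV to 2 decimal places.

Full-scale span = 3.6 V.
LSB = 3.6 / 2^13 = 3.6 / 8192 = 0.000439453 V = 439.45 µV.

439.45 µV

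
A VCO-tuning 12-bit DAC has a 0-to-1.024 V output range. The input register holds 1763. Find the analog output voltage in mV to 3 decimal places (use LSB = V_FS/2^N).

440.750 mV

LSB = 1.024 V / 2^12 = 250.00 µV.
V_out = 0 + 1763 × 0.00025 V = 0.44075 V.
= 440.750 mV.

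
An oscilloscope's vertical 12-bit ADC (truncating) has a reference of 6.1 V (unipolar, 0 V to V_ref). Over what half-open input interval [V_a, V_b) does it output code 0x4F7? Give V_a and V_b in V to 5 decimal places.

LSB = 6.1/2^12 = 1.489 mV.
Code 0x4F7 = 1271 decimal.
V_a = V_low + 1271·LSB = 1.89285 V; V_b = V_low + 1272·LSB = 1.89434 V.

[1.89285 V, 1.89434 V)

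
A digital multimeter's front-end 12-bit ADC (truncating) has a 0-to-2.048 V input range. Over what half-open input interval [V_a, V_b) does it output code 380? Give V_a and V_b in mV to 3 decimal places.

LSB = 2.048/2^12 = 0.500 mV.
V_a = V_low + 380·LSB = 0.19 V; V_b = V_low + 381·LSB = 0.1905 V.

[190.000 mV, 190.500 mV)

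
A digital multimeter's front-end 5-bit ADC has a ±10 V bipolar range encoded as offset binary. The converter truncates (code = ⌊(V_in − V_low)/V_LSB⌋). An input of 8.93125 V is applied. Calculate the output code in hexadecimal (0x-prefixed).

code 0x1E (decimal 30)

With 32 levels over 20 V, one step is 0.6250 V.
Input sits at 30.290 steps above V_low.
Floor → code 30.
In hexadecimal (0x-prefixed): 0x1E.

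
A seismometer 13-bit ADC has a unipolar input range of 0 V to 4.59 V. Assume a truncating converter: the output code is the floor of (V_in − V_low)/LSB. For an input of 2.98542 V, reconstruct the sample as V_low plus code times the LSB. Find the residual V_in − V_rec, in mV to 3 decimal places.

0.127 mV

LSB = 4.59/2^13 = 0.560 mV.
Scaled input = 5328.2267 LSBs, so code = 5328.
V_rec = 0 + 5328·0.000560303 = 2.985293 V.
V_in − V_rec = 0.000127031 V = 0.127 mV.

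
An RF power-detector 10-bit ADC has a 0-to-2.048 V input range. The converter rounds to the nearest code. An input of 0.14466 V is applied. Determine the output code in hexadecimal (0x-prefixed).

code 0x48 (decimal 72)

Full-scale span = 2.048 V; LSB = 2.048/2^10 = 2.000 mV.
(V_in − V_low)/LSB = (0.14466 − 0) / 0.002 = 72.330.
Round → code 72.
In hexadecimal (0x-prefixed): 0x48.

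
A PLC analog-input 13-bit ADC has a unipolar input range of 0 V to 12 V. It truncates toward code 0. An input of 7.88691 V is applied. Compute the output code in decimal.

code 5384

With 8192 levels over 12 V, one step is 1.465 mV.
(7.88691 − 0) / 0.00146484 = 5384.131 LSBs.
Floor → code 5384.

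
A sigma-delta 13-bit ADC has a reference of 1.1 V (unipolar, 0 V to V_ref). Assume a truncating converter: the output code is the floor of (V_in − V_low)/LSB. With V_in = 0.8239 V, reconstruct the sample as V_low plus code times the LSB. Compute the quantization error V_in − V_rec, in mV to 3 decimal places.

One LSB is 1.1 V / 8192 = 134.28 µV.
Scaled input = 6135.8080 LSBs, so code = 6135.
V_rec = 0 + 6135·0.000134277 = 0.8237915 V.
Error = 0.8239 − 0.8237915 = 0.000108496 V = 0.108 mV.

0.108 mV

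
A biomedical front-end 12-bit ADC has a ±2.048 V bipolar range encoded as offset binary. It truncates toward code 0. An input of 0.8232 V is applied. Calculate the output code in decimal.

With 4096 levels over 4.096 V, one step is 1.000 mV.
Input sits at 2871.200 steps above V_low.
Floor → code 2871.

code 2871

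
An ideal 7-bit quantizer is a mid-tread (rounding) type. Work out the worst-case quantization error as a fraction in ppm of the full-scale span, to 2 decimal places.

Rounding → worst-case error = ½ LSB = V_FS/2^8, so 1e+06/256 = 3906.25 ppm of full scale.

3906.25 ppm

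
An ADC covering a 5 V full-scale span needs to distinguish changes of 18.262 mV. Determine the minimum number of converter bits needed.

9 bits

Number of steps required ≥ 5 V / 18.262 mV = 273.79.
Need 2^N ≥ 273.79; 2^8 = 256, 2^9 = 512.
Minimum N = 9.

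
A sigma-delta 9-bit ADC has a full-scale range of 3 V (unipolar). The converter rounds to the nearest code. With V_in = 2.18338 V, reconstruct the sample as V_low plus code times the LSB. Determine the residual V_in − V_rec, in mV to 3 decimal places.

-2.167 mV

LSB = 3/2^9 = 5.859 mV.
Scaled input = 372.6302 LSBs, so code = 373.
Reconstructed: 2.1855469 V.
Difference: -0.00216687 V → -2.167 mV.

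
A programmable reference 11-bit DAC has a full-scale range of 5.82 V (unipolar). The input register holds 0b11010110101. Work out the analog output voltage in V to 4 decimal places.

LSB = 5.82 V / 2^11 = 2.842 mV.
Code 0b11010110101 = 1717 decimal.
V_out = 0 + 1717 × 0.0028418 V = 4.87937 V.

4.8794 V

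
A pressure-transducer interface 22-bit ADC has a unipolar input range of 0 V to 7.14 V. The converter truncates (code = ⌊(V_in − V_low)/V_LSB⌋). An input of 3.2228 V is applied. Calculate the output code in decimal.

LSB = 7.14 V / 4194304 = 1.70 µV.
(3.2228 − 0) / 1.70231e-06 = 1893193.688 LSBs.
Floor → code 1893193.

code 1893193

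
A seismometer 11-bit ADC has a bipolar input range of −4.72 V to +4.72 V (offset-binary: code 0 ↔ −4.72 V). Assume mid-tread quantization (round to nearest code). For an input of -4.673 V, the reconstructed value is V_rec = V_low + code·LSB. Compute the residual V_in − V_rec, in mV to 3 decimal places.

0.906 mV

One LSB is 9.44 V / 2048 = 4.609 mV.
(-4.673 − (−4.72))/0.00460937 = 10.1966; round gives code 10.
Code 10 maps back to (−4.72) + 10×0.00460937 V = -4.6739062 V.
Error = -4.673 − (−4.6739062) = 0.00090625 V = 0.906 mV.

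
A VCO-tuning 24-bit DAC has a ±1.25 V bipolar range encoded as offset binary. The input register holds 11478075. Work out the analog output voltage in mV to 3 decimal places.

460.366 mV

LSB = 2.5 V / 2^24 = 0.15 µV.
V_out = (−1.25) + 11478075 × 1.49012e-07 V = 0.460366 V.
= 460.366 mV.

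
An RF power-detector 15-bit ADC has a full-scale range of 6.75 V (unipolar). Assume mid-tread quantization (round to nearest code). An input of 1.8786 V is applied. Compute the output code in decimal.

code 9120

LSB = 6.75 V / 32768 = 205.99 µV.
Input sits at 9119.698 steps above V_low.
Round → code 9120.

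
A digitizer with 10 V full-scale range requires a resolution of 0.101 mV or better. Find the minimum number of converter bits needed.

17 bits

Number of steps required ≥ 10 V / 0.101 mV = 99009.90.
Need 2^N ≥ 99009.90; 2^16 = 65536, 2^17 = 131072.
Minimum N = 17.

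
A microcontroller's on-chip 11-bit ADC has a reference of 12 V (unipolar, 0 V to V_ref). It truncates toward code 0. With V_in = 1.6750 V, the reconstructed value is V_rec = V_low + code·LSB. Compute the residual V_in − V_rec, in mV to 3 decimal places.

5.078 mV

One LSB is 12 V / 2048 = 5.859 mV.
Scaled input = 285.8667 LSBs, so code = 285.
V_rec = 0 + 285·0.00585938 = 1.6699219 V.
Difference: 0.00507813 V → 5.078 mV.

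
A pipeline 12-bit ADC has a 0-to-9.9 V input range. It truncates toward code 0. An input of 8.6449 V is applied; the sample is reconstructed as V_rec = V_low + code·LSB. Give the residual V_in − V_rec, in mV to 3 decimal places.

One LSB is 9.9 V / 4096 = 2.417 mV.
(8.6449 − 0)/0.00241699 = 3576.7182; ⌊·⌋ gives code 3576.
Code 3576 maps back to 0 + 3576×0.00241699 V = 8.6431641 V.
Difference: 0.00173594 V → 1.736 mV.

1.736 mV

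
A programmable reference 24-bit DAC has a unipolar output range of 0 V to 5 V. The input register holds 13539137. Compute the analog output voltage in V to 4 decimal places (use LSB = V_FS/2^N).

LSB = 5 V / 2^24 = 0.30 µV.
V_out = 0 + 13539137 × 2.98023e-07 V = 4.03498 V.

4.0350 V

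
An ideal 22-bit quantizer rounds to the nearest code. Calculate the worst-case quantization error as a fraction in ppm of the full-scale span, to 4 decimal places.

0.1192 ppm

Rounding → worst-case error = ½ LSB = V_FS/2^23, so 1e+06/8388608 = 0.119209 ppm of full scale.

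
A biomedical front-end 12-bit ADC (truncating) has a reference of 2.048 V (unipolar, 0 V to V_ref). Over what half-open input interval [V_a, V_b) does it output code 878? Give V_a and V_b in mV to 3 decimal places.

[439.000 mV, 439.500 mV)

LSB = 2.048/2^12 = 0.500 mV.
V_a = V_low + 878·LSB = 0.439 V; V_b = V_low + 879·LSB = 0.4395 V.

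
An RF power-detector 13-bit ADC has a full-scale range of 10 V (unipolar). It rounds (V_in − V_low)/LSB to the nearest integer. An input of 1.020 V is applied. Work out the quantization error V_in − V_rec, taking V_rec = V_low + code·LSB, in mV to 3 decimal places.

-0.508 mV

One LSB is 10 V / 8192 = 1.221 mV.
Scaled input = 835.5840 LSBs, so code = 836.
Reconstructed: 1.0205078 V.
Difference: -0.000507813 V → -0.508 mV.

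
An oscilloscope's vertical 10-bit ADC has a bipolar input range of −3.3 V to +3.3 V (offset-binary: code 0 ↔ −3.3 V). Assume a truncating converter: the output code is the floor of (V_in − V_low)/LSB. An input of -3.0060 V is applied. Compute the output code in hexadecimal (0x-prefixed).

With 1024 levels over 6.6 V, one step is 6.445 mV.
(-3.0060 − (−3.3)) / 0.00644531 = 45.615 LSBs.
Floor → code 45.
In hexadecimal (0x-prefixed): 0x2D.

code 0x2D (decimal 45)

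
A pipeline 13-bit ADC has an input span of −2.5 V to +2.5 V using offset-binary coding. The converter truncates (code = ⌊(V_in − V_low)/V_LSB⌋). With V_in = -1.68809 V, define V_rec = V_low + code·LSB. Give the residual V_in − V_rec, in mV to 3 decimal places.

Step size: 5 V ÷ 2^13 = 0.610 mV.
(-1.68809 − (−2.5))/0.000610352 = 1330.2333; ⌊·⌋ gives code 1330.
V_rec = (−2.5) + 1330·0.000610352 = -1.6882324 V.
Error = -1.68809 − (−1.6882324) = 0.000142422 V = 0.142 mV.

0.142 mV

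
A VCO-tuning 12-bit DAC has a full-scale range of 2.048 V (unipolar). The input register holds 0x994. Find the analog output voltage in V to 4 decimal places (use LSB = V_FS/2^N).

1.2260 V

LSB = 2.048 V / 2^12 = 0.500 mV.
Code 0x994 = 2452 decimal.
V_out = 0 + 2452 × 0.0005 V = 1.226 V.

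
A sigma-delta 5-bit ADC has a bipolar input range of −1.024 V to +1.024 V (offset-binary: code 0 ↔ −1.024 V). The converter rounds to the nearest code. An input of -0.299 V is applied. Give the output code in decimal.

code 11

LSB = 2.048 V / 32 = 64.000 mV.
Input sits at 11.328 steps above V_low.
round(11.328) = 11.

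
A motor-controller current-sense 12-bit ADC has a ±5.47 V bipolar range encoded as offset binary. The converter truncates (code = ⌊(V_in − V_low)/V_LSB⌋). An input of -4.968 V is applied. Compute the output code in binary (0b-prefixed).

code 0b10111011 (decimal 187)

Full-scale span = 10.94 V; LSB = 10.94/2^12 = 2.671 mV.
(V_in − V_low)/LSB = (-4.968 − (−5.47)) / 0.0026709 = 187.952.
So the output code is 187.
In binary (0b-prefixed): 0b10111011.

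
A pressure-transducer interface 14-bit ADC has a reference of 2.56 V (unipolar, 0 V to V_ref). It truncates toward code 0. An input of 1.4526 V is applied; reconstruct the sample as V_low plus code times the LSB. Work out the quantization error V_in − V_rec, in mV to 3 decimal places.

0.100 mV

One LSB is 2.56 V / 16384 = 156.25 µV.
Scaled input = 9296.6400 LSBs, so code = 9296.
Reconstructed: 1.4525 V.
V_in − V_rec = 0.0001 V = 0.100 mV.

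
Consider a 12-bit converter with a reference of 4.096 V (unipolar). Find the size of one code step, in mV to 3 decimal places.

Full-scale span = 4.096 V.
LSB = 4.096 / 2^12 = 4.096 / 4096 = 0.001 V = 1.000 mV.

1.000 mV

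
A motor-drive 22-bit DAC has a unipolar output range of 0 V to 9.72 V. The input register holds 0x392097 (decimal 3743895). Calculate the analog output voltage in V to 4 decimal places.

8.6762 V

LSB = 9.72 V / 2^22 = 2.32 µV.
Code 0x392097 = 3743895 decimal.
V_out = 0 + 3743895 × 2.31743e-06 V = 8.67621 V.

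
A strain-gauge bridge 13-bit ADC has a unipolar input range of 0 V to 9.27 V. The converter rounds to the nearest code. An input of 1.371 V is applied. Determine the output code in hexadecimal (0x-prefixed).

code 0x4BC (decimal 1212)

With 8192 levels over 9.27 V, one step is 1.132 mV.
(V_in − V_low)/LSB = (1.371 − 0) / 0.00113159 = 1211.568.
Round → code 1212.
In hexadecimal (0x-prefixed): 0x4BC.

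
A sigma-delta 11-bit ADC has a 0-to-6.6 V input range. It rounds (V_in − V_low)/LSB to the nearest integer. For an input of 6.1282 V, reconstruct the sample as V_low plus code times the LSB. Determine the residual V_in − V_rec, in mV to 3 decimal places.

Step size: 6.6 V ÷ 2^11 = 3.223 mV.
(6.1282 − 0)/0.00322266 = 1901.5990; round gives code 1902.
V_rec = 0 + 1902·0.00322266 = 6.1294922 V.
Difference: -0.00129219 V → -1.292 mV.

-1.292 mV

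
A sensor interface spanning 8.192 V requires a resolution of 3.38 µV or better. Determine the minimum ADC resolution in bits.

22 bits

Number of steps required ≥ 8.192 V / 3.38 µV = 2423668.64.
Need 2^N ≥ 2423668.64; 2^21 = 2097152, 2^22 = 4194304.
Minimum N = 22.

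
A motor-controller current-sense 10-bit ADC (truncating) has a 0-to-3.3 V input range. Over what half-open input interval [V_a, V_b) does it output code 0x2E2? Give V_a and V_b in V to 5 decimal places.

LSB = 3.3/2^10 = 3.223 mV.
Code 0x2E2 = 738 decimal.
V_a = V_low + 738·LSB = 2.37832 V; V_b = V_low + 739·LSB = 2.38154 V.

[2.37832 V, 2.38154 V)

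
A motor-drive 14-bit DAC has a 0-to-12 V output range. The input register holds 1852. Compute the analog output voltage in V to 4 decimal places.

1.3564 V

LSB = 12 V / 2^14 = 0.732 mV.
V_out = 0 + 1852 × 0.000732422 V = 1.35645 V.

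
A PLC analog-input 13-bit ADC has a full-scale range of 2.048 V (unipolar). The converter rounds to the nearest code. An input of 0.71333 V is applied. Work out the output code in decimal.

code 2853

With 8192 levels over 2.048 V, one step is 250.00 µV.
Input sits at 2853.320 steps above V_low.
So the output code is 2853.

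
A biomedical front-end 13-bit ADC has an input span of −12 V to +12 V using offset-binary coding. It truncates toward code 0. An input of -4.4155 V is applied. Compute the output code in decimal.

code 2588

LSB = 24 V / 8192 = 2.930 mV.
Input sits at 2588.843 steps above V_low.
So the output code is 2588.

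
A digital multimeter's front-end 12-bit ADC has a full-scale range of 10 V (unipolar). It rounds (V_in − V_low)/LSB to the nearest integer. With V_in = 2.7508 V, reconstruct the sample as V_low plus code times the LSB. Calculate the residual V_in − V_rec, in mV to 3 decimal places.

-0.665 mV

One LSB is 10 V / 4096 = 2.441 mV.
(V_in − V_low)/LSB = (2.7508 − 0)/0.00244141 = 1126.7277 → code 1127 (round).
V_rec = 0 + 1127·0.00244141 = 2.7514648 V.
V_in − V_rec = -0.000664844 V = -0.665 mV.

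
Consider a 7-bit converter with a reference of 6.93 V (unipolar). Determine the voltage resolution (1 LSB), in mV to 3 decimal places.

Full-scale span = 6.93 V.
LSB = 6.93 / 2^7 = 6.93 / 128 = 0.0541406 V = 54.141 mV.

54.141 mV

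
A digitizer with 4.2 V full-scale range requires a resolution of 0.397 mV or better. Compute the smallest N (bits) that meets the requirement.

14 bits

Number of steps required ≥ 4.2 V / 0.397 mV = 10579.35.
Need 2^N ≥ 10579.35; 2^13 = 8192, 2^14 = 16384.
Minimum N = 14.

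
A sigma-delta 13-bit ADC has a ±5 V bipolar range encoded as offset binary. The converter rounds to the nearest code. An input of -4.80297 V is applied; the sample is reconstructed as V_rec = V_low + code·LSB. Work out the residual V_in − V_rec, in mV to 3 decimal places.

0.497 mV

LSB = 10/2^13 = 1.221 mV.
(V_in − V_low)/LSB = (-4.80297 − (−5))/0.0012207 = 161.4070 → code 161 (round).
V_rec = (−5) + 161·0.0012207 = -4.8034668 V.
V_in − V_rec = 0.000496797 V = 0.497 mV.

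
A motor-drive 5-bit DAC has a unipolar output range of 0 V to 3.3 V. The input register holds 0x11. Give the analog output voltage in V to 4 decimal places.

LSB = 3.3 V / 2^5 = 103.125 mV.
Code 0x11 = 17 decimal.
V_out = 0 + 17 × 0.103125 V = 1.75313 V.

1.7531 V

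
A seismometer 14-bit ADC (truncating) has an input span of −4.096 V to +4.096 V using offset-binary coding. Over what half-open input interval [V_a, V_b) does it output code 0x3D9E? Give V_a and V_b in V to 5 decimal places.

[3.79100 V, 3.79150 V)

LSB = 8.192/2^14 = 0.500 mV.
Code 0x3D9E = 15774 decimal.
V_a = V_low + 15774·LSB = 3.791 V; V_b = V_low + 15775·LSB = 3.7915 V.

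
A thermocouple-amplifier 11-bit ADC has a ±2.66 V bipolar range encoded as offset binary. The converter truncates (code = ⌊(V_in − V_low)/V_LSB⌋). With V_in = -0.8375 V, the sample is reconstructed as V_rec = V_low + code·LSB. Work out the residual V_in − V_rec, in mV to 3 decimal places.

Step size: 5.32 V ÷ 2^11 = 2.598 mV.
Scaled input = 701.5940 LSBs, so code = 701.
Code 701 maps back to (−2.66) + 701×0.00259766 V = -0.83904297 V.
Error = -0.8375 − (−0.83904297) = 0.00154297 V = 1.543 mV.

1.543 mV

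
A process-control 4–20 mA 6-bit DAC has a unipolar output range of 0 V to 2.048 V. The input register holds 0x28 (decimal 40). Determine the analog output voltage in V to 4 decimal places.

LSB = 2.048 V / 2^6 = 32.000 mV.
Code 0x28 = 40 decimal.
V_out = 0 + 40 × 0.032 V = 1.28 V.

1.2800 V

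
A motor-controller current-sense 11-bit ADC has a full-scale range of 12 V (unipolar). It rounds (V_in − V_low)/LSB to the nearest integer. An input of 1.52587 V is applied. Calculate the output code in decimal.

code 260

LSB = 12 V / 2048 = 5.859 mV.
(1.52587 − 0) / 0.00585938 = 260.415 LSBs.
So the output code is 260.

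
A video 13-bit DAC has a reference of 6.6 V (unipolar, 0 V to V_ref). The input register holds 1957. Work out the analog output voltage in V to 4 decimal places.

LSB = 6.6 V / 2^13 = 0.806 mV.
V_out = 0 + 1957 × 0.000805664 V = 1.57668 V.

1.5767 V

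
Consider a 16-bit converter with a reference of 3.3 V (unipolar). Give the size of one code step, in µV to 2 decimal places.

Full-scale span = 3.3 V.
LSB = 3.3 / 2^16 = 3.3 / 65536 = 5.0354e-05 V = 50.35 µV.

50.35 µV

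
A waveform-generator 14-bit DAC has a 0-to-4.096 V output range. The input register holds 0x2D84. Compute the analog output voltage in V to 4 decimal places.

2.9130 V

LSB = 4.096 V / 2^14 = 250.00 µV.
Code 0x2D84 = 11652 decimal.
V_out = 0 + 11652 × 0.00025 V = 2.913 V.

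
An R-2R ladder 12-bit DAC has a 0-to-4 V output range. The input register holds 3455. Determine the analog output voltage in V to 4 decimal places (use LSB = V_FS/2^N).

LSB = 4 V / 2^12 = 0.977 mV.
V_out = 0 + 3455 × 0.000976562 V = 3.37402 V.

3.3740 V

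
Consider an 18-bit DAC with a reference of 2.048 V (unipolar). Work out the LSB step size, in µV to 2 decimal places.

Full-scale span = 2.048 V.
LSB = 2.048 / 2^18 = 2.048 / 262144 = 7.8125e-06 V = 7.81 µV.

7.81 µV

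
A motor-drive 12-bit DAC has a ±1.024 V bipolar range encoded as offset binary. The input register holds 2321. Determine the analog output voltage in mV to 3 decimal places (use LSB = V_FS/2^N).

LSB = 2.048 V / 2^12 = 0.500 mV.
V_out = (−1.024) + 2321 × 0.0005 V = 0.1365 V.
= 136.500 mV.

136.500 mV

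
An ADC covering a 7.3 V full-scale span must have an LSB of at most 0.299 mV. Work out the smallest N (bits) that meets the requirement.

15 bits

Number of steps required ≥ 7.3 V / 0.299 mV = 24414.72.
Need 2^N ≥ 24414.72; 2^14 = 16384, 2^15 = 32768.
Minimum N = 15.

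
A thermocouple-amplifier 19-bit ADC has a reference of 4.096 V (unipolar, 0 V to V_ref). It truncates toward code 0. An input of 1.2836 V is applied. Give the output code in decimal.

code 164300

Full-scale span = 4.096 V; LSB = 4.096/2^19 = 7.81 µV.
Input sits at 164300.800 steps above V_low.
So the output code is 164300.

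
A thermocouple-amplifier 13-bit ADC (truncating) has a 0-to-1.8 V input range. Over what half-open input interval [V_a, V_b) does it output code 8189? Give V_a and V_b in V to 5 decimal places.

[1.79934 V, 1.79956 V)

LSB = 1.8/2^13 = 219.73 µV.
V_a = V_low + 8189·LSB = 1.79934 V; V_b = V_low + 8190·LSB = 1.79956 V.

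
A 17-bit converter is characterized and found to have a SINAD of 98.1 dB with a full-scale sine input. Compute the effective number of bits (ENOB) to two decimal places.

16.00 bits

ENOB = (SINAD − 1.76) / 6.02 = (98.1 − 1.76)/6.02 = 16.003.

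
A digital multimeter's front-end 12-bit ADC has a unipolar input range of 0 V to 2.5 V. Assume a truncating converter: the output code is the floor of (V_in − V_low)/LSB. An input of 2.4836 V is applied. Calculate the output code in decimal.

LSB = 2.5 V / 4096 = 0.610 mV.
(V_in − V_low)/LSB = (2.4836 − 0) / 0.000610352 = 4069.130.
⌊·⌋(4069.130) = 4069.

code 4069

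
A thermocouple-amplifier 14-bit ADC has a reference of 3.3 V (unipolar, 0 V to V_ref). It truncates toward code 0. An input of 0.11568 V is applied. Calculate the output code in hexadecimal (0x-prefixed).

LSB = 3.3 V / 16384 = 201.42 µV.
(0.11568 − 0) / 0.000201416 = 574.334 LSBs.
Floor → code 574.
In hexadecimal (0x-prefixed): 0x23E.

code 0x23E (decimal 574)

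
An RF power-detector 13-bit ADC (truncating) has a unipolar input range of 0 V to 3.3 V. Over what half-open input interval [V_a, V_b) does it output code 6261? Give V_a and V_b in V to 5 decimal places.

[2.52213 V, 2.52253 V)

LSB = 3.3/2^13 = 402.83 µV.
V_a = V_low + 6261·LSB = 2.52213 V; V_b = V_low + 6262·LSB = 2.52253 V.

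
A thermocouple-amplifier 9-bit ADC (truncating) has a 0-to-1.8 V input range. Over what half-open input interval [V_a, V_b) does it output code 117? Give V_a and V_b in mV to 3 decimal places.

LSB = 1.8/2^9 = 3.516 mV.
V_a = V_low + 117·LSB = 0.411328 V; V_b = V_low + 118·LSB = 0.414844 V.

[411.328 mV, 414.844 mV)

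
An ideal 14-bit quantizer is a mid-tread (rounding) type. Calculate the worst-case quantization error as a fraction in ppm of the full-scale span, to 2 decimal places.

30.52 ppm

Rounding → worst-case error = ½ LSB = V_FS/2^15, so 1e+06/32768 = 30.5176 ppm of full scale.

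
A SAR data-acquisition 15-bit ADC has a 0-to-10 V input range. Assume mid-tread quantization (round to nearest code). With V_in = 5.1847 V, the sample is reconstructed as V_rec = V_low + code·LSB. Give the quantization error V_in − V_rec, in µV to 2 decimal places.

68.65 µV

One LSB is 10 V / 32768 = 305.18 µV.
(5.1847 − 0)/0.000305176 = 16989.2250; round gives code 16989.
Reconstructed: 5.1846313 V.
Error = 5.1847 − 5.1846313 = 6.86523e-05 V = 68.65 µV.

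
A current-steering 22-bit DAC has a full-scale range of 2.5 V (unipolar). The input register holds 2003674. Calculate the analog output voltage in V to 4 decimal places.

LSB = 2.5 V / 2^22 = 0.60 µV.
V_out = 0 + 2003674 × 5.96046e-07 V = 1.19428 V.

1.1943 V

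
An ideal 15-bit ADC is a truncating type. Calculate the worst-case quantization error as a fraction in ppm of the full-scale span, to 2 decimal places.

Truncating → worst-case error = 1 LSB = V_FS/2^15, so 1e+06/32768 = 30.5176 ppm of full scale.

30.52 ppm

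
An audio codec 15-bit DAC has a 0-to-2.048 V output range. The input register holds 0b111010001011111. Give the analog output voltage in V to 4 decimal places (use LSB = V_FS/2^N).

LSB = 2.048 V / 2^15 = 62.50 µV.
Code 0b111010001011111 = 29791 decimal.
V_out = 0 + 29791 × 6.25e-05 V = 1.86194 V.

1.8619 V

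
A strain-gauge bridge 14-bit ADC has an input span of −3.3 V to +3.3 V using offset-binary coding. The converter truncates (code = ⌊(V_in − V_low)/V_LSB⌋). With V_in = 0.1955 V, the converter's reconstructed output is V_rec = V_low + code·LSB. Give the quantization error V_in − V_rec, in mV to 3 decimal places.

LSB = 6.6/2^14 = 402.83 µV.
Scaled input = 8677.3139 LSBs, so code = 8677.
V_rec = (−3.3) + 8677·0.000402832 = 0.19537354 V.
V_in − V_rec = 0.000126465 V = 0.126 mV.

0.126 mV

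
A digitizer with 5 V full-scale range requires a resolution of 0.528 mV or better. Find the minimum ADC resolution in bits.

14 bits

Number of steps required ≥ 5 V / 0.528 mV = 9469.70.
Need 2^N ≥ 9469.70; 2^13 = 8192, 2^14 = 16384.
Minimum N = 14.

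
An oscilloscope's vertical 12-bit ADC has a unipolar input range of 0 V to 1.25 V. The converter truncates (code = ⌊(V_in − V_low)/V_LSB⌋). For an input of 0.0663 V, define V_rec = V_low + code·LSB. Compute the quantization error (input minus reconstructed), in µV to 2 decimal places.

LSB = 1.25/2^12 = 305.18 µV.
(0.0663 − 0)/0.000305176 = 217.2518; ⌊·⌋ gives code 217.
V_rec = 0 + 217·0.000305176 = 0.066223145 V.
V_in − V_rec = 7.68555e-05 V = 76.86 µV.

76.86 µV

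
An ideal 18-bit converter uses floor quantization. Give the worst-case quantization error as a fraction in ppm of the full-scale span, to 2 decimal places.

3.81 ppm

Truncating → worst-case error = 1 LSB = V_FS/2^18, so 1e+06/262144 = 3.8147 ppm of full scale.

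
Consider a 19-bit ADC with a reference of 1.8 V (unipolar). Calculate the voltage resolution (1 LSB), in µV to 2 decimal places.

3.43 µV

Full-scale span = 1.8 V.
LSB = 1.8 / 2^19 = 1.8 / 524288 = 3.43323e-06 V = 3.43 µV.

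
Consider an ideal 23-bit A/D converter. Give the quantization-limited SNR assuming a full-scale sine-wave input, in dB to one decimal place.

SNR ≈ 6.02·N + 1.76 dB = 6.02·23 + 1.76 = 140.22 dB.

140.2 dB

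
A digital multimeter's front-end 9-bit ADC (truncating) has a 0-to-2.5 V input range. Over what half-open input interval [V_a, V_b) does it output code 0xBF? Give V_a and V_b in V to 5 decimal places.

[0.93262 V, 0.93750 V)

LSB = 2.5/2^9 = 4.883 mV.
Code 0xBF = 191 decimal.
V_a = V_low + 191·LSB = 0.932617 V; V_b = V_low + 192·LSB = 0.9375 V.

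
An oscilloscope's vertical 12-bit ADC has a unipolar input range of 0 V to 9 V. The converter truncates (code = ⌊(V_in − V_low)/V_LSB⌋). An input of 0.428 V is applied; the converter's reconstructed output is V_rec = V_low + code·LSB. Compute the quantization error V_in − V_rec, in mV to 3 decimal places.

One LSB is 9 V / 4096 = 2.197 mV.
(0.428 − 0)/0.00219727 = 194.7876; ⌊·⌋ gives code 194.
V_rec = 0 + 194·0.00219727 = 0.42626953 V.
Difference: 0.00173047 V → 1.730 mV.

1.730 mV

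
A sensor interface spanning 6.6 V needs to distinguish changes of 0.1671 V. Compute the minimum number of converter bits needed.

6 bits

Number of steps required ≥ 6.6 V / 0.1671 V = 39.50.
Need 2^N ≥ 39.50; 2^5 = 32, 2^6 = 64.
Minimum N = 6.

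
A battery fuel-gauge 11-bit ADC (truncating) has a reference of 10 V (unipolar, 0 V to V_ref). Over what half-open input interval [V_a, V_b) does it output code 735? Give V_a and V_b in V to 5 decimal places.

LSB = 10/2^11 = 4.883 mV.
V_a = V_low + 735·LSB = 3.58887 V; V_b = V_low + 736·LSB = 3.59375 V.

[3.58887 V, 3.59375 V)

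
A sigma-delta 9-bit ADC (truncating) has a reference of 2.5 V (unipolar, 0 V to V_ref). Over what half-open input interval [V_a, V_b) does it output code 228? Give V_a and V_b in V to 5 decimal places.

[1.11328 V, 1.11816 V)

LSB = 2.5/2^9 = 4.883 mV.
V_a = V_low + 228·LSB = 1.11328 V; V_b = V_low + 229·LSB = 1.11816 V.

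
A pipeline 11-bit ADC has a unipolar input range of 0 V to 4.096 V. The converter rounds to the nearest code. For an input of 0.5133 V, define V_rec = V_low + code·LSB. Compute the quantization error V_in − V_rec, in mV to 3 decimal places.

-0.700 mV

One LSB is 4.096 V / 2048 = 2.000 mV.
(V_in − V_low)/LSB = (0.5133 − 0)/0.002 = 256.6500 → code 257 (round).
V_rec = 0 + 257·0.002 = 0.514 V.
Error = 0.5133 − 0.514 = -0.0007 V = -0.700 mV.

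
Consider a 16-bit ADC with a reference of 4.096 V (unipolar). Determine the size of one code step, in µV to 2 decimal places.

Full-scale span = 4.096 V.
LSB = 4.096 / 2^16 = 4.096 / 65536 = 6.25e-05 V = 62.50 µV.

62.50 µV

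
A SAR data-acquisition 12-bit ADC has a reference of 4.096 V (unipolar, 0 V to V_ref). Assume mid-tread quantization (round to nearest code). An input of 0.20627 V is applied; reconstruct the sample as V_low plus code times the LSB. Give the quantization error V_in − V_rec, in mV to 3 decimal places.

One LSB is 4.096 V / 4096 = 1.000 mV.
Scaled input = 206.2700 LSBs, so code = 206.
Reconstructed: 0.206 V.
V_in − V_rec = 0.00027 V = 0.270 mV.

0.270 mV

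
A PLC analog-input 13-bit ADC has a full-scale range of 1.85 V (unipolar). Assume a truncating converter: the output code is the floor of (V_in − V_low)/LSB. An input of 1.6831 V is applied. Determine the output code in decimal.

code 7452

Full-scale span = 1.85 V; LSB = 1.85/2^13 = 225.83 µV.
Input sits at 7452.949 steps above V_low.
⌊·⌋(7452.949) = 7452.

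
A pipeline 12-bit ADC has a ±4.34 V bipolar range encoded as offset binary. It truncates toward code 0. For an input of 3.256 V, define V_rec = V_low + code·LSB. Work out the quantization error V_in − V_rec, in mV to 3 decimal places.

1.000 mV

LSB = 8.68/2^12 = 2.119 mV.
(3.256 − (−4.34))/0.00211914 = 3584.4719; ⌊·⌋ gives code 3584.
Code 3584 maps back to (−4.34) + 3584×0.00211914 V = 3.255 V.
Difference: 0.001 V → 1.000 mV.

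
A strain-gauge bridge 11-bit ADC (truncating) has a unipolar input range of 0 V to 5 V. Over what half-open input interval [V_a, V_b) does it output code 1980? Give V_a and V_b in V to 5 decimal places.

LSB = 5/2^11 = 2.441 mV.
V_a = V_low + 1980·LSB = 4.83398 V; V_b = V_low + 1981·LSB = 4.83643 V.

[4.83398 V, 4.83643 V)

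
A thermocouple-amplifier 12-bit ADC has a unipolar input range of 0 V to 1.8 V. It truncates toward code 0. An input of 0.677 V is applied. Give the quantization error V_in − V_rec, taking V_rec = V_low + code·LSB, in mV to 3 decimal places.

One LSB is 1.8 V / 4096 = 439.45 µV.
Scaled input = 1540.5511 LSBs, so code = 1540.
V_rec = 0 + 1540·0.000439453 = 0.67675781 V.
V_in − V_rec = 0.000242187 V = 0.242 mV.

0.242 mV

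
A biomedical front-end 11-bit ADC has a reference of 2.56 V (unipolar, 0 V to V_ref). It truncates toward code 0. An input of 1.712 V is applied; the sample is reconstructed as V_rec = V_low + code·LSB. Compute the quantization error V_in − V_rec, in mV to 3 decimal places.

0.750 mV

LSB = 2.56/2^11 = 1.250 mV.
Scaled input = 1369.6000 LSBs, so code = 1369.
V_rec = 0 + 1369·0.00125 = 1.71125 V.
Error = 1.712 − 1.71125 = 0.00075 V = 0.750 mV.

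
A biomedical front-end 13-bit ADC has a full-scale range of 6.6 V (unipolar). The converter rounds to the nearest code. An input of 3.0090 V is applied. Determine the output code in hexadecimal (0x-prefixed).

LSB = 6.6 V / 8192 = 0.806 mV.
(V_in − V_low)/LSB = (3.0090 − 0) / 0.000805664 = 3734.807.
round(3734.807) = 3735.
In hexadecimal (0x-prefixed): 0xE97.

code 0xE97 (decimal 3735)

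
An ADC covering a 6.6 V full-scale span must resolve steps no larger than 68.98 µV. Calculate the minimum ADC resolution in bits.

Number of steps required ≥ 6.6 V / 68.98 µV = 95679.91.
Need 2^N ≥ 95679.91; 2^16 = 65536, 2^17 = 131072.
Minimum N = 17.

17 bits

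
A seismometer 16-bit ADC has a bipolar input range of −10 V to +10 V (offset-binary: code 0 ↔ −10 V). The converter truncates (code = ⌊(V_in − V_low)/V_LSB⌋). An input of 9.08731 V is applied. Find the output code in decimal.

code 62545

LSB = 20 V / 65536 = 305.18 µV.
Input sits at 62545.297 steps above V_low.
⌊·⌋(62545.297) = 62545.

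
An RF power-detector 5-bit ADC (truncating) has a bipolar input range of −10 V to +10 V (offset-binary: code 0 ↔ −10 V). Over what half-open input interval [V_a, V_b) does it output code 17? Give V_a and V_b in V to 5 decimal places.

LSB = 20/2^5 = 0.6250 V.
V_a = V_low + 17·LSB = 0.625 V; V_b = V_low + 18·LSB = 1.25 V.

[0.62500 V, 1.25000 V)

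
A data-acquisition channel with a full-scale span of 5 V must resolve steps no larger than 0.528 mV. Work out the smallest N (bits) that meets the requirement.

14 bits

Number of steps required ≥ 5 V / 0.528 mV = 9469.70.
Need 2^N ≥ 9469.70; 2^13 = 8192, 2^14 = 16384.
Minimum N = 14.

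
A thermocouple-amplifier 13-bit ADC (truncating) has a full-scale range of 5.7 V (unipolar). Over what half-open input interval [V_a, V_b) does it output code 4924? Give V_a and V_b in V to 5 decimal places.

LSB = 5.7/2^13 = 0.696 mV.
V_a = V_low + 4924·LSB = 3.42612 V; V_b = V_low + 4925·LSB = 3.42682 V.

[3.42612 V, 3.42682 V)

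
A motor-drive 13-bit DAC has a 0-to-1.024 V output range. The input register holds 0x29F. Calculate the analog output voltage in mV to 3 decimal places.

LSB = 1.024 V / 2^13 = 125.00 µV.
Code 0x29F = 671 decimal.
V_out = 0 + 671 × 0.000125 V = 0.083875 V.
= 83.875 mV.

83.875 mV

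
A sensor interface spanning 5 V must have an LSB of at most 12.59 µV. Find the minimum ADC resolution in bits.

Number of steps required ≥ 5 V / 12.59 µV = 397140.59.
Need 2^N ≥ 397140.59; 2^18 = 262144, 2^19 = 524288.
Minimum N = 19.

19 bits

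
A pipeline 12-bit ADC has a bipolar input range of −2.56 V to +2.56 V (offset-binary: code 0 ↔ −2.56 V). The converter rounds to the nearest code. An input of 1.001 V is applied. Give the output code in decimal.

LSB = 5.12 V / 4096 = 1.250 mV.
Input sits at 2848.800 steps above V_low.
round(2848.800) = 2849.

code 2849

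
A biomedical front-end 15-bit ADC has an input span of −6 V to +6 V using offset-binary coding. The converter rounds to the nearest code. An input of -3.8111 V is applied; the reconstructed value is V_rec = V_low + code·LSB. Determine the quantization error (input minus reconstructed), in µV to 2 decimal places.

57.23 µV

LSB = 12/2^15 = 366.21 µV.
Scaled input = 5977.1563 LSBs, so code = 5977.
V_rec = (−6) + 5977·0.000366211 = -3.8111572 V.
Error = -3.8111 − (−3.8111572) = 5.72266e-05 V = 57.23 µV.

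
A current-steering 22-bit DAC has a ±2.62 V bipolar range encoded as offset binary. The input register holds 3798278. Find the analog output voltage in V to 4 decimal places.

LSB = 5.24 V / 2^22 = 1.25 µV.
V_out = (−2.62) + 3798278 × 1.24931e-06 V = 2.12524 V.

2.1252 V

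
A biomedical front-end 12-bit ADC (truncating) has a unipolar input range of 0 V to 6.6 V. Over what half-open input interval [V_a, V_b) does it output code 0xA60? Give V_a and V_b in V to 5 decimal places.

[4.27969 V, 4.28130 V)

LSB = 6.6/2^12 = 1.611 mV.
Code 0xA60 = 2656 decimal.
V_a = V_low + 2656·LSB = 4.27969 V; V_b = V_low + 2657·LSB = 4.2813 V.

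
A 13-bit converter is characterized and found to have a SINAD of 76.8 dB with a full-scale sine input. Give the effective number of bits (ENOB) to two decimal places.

12.47 bits

ENOB = (SINAD − 1.76) / 6.02 = (76.8 − 1.76)/6.02 = 12.465.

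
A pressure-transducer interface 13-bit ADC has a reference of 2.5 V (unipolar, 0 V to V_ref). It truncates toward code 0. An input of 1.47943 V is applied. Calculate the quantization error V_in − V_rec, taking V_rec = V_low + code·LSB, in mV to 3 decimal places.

LSB = 2.5/2^13 = 305.18 µV.
Scaled input = 4847.7962 LSBs, so code = 4847.
V_rec = 0 + 4847·0.000305176 = 1.479187 V.
Difference: 0.000242988 V → 0.243 mV.

0.243 mV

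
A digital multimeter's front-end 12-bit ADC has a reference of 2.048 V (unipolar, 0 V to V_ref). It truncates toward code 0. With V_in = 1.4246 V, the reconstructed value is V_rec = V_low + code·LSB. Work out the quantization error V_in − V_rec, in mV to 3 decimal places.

One LSB is 2.048 V / 4096 = 0.500 mV.
(V_in − V_low)/LSB = (1.4246 − 0)/0.0005 = 2849.2000 → code 2849 (floor).
Code 2849 maps back to 0 + 2849×0.0005 V = 1.4245 V.
Difference: 0.0001 V → 0.100 mV.

0.100 mV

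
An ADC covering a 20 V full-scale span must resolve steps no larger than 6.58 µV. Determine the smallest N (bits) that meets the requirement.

22 bits

Number of steps required ≥ 20 V / 6.58 µV = 3039513.68.
Need 2^N ≥ 3039513.68; 2^21 = 2097152, 2^22 = 4194304.
Minimum N = 22.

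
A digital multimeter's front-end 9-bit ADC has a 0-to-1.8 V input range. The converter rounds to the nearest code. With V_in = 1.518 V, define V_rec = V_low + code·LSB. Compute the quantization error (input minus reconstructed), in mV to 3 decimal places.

-0.750 mV

One LSB is 1.8 V / 512 = 3.516 mV.
(V_in − V_low)/LSB = (1.518 − 0)/0.00351563 = 431.7867 → code 432 (round).
Code 432 maps back to 0 + 432×0.00351563 V = 1.51875 V.
Error = 1.518 − 1.51875 = -0.00075 V = -0.750 mV.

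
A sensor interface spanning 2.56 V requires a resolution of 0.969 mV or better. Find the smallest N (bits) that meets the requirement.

12 bits

Number of steps required ≥ 2.56 V / 0.969 mV = 2641.90.
Need 2^N ≥ 2641.90; 2^11 = 2048, 2^12 = 4096.
Minimum N = 12.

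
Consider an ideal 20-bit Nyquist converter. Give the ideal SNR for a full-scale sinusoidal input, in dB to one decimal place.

SNR ≈ 6.02·N + 1.76 dB = 6.02·20 + 1.76 = 122.16 dB.

122.2 dB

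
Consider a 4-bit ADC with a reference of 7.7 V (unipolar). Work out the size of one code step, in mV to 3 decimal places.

481.250 mV

Full-scale span = 7.7 V.
LSB = 7.7 / 2^4 = 7.7 / 16 = 0.48125 V = 481.250 mV.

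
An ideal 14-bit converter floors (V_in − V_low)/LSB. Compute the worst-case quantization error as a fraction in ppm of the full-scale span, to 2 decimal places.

61.04 ppm

Truncating → worst-case error = 1 LSB = V_FS/2^14, so 1e+06/16384 = 61.0352 ppm of full scale.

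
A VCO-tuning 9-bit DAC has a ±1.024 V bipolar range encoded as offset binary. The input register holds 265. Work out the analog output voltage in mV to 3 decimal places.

LSB = 2.048 V / 2^9 = 4.000 mV.
V_out = (−1.024) + 265 × 0.004 V = 0.036 V.
= 36.000 mV.

36.000 mV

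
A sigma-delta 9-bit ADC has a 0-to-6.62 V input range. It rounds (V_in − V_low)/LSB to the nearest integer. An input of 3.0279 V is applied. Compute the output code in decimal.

code 234

Full-scale span = 6.62 V; LSB = 6.62/2^9 = 12.930 mV.
(3.0279 − 0) / 0.0129297 = 234.182 LSBs.
round(234.182) = 234.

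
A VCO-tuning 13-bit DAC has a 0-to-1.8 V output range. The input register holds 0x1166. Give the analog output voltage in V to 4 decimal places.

LSB = 1.8 V / 2^13 = 219.73 µV.
Code 0x1166 = 4454 decimal.
V_out = 0 + 4454 × 0.000219727 V = 0.978662 V.

0.9787 V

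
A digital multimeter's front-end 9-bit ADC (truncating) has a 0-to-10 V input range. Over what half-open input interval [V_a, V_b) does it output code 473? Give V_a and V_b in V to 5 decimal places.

LSB = 10/2^9 = 19.531 mV.
V_a = V_low + 473·LSB = 9.23828 V; V_b = V_low + 474·LSB = 9.25781 V.

[9.23828 V, 9.25781 V)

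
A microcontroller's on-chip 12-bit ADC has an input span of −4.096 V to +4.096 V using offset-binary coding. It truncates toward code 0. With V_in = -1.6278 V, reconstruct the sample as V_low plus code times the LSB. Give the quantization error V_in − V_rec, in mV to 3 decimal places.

0.200 mV

One LSB is 8.192 V / 4096 = 2.000 mV.
(V_in − V_low)/LSB = (-1.6278 − (−4.096))/0.002 = 1234.1000 → code 1234 (floor).
Code 1234 maps back to (−4.096) + 1234×0.002 V = -1.628 V.
Difference: 0.0002 V → 0.200 mV.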